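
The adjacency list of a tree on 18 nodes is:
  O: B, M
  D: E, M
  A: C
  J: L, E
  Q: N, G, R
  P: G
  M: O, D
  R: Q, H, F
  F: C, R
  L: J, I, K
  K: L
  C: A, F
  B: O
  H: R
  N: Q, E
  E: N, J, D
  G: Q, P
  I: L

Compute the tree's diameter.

10

BFS from B reaches A last, at distance 10; BFS from A confirms no node is farther.
Path: B - O - M - D - E - N - Q - R - F - C - A.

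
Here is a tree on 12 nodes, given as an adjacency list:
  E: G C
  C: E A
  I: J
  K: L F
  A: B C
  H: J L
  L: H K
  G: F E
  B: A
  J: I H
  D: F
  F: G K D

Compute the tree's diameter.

10

BFS from I reaches B last, at distance 10; BFS from B confirms no node is farther.
Path: I – J – H – L – K – F – G – E – C – A – B.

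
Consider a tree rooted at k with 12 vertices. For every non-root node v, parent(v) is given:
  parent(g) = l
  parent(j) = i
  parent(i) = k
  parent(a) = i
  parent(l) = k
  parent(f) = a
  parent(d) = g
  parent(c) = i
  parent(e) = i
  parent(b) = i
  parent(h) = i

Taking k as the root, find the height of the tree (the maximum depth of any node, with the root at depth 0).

3

f sits deepest: k – i – a – f — 3 edges from the root.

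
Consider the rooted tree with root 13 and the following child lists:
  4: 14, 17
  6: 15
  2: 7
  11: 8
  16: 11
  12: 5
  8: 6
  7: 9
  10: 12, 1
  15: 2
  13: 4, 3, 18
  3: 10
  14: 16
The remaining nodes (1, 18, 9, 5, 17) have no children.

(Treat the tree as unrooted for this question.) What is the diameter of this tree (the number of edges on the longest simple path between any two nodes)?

Starting from 9, a farthest node is 5 at distance 14.
One longest path: 9–7–2–15–6–8–11–16–14–4–13–3–10–12–5.
So the diameter is 14.

14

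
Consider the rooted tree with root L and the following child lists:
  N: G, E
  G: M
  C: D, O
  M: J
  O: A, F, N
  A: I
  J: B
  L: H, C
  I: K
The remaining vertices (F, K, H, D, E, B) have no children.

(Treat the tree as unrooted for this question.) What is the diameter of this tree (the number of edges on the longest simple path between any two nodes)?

8

BFS from B reaches H last, at distance 8; BFS from H confirms no node is farther.
Path: B-J-M-G-N-O-C-L-H.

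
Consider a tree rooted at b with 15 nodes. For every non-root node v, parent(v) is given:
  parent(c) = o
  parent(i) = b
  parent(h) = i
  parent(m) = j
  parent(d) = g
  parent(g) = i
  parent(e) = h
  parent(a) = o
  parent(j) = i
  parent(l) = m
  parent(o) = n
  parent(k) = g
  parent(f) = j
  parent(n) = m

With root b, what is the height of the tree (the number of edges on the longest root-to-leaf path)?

6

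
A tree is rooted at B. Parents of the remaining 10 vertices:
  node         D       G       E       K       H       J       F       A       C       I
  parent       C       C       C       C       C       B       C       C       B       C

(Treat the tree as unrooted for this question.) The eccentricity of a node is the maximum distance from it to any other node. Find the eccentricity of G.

The node farthest from G is J, via G – C – B – J — 3 edges.

3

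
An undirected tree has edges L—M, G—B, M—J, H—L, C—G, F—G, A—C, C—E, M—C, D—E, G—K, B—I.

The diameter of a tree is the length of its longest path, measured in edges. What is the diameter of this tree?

BFS from H reaches I last, at distance 6; BFS from I confirms no node is farther.
Path: H – L – M – C – G – B – I.

6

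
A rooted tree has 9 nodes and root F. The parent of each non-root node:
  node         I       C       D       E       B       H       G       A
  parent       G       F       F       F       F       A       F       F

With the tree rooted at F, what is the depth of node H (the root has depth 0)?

2

Climbing from H to the root: H – A – F. That's 2 steps.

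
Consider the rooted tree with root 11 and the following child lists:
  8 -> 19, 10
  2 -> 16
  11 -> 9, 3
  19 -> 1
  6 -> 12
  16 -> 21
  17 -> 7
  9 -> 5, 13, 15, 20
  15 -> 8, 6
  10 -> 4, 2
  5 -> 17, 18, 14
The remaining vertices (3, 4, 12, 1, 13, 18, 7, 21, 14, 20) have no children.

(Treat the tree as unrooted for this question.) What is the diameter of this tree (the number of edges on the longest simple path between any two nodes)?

9

BFS from 21 reaches 7 last, at distance 9; BFS from 7 confirms no node is farther.
Path: 21 – 16 – 2 – 10 – 8 – 15 – 9 – 5 – 17 – 7.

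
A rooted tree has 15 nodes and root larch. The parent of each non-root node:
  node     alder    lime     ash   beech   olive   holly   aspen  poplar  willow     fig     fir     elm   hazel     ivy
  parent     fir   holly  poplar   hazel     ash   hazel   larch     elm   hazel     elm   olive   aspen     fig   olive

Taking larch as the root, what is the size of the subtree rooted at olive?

Descendants of olive (including itself): olive, ivy, fir, alder. That's 4.

4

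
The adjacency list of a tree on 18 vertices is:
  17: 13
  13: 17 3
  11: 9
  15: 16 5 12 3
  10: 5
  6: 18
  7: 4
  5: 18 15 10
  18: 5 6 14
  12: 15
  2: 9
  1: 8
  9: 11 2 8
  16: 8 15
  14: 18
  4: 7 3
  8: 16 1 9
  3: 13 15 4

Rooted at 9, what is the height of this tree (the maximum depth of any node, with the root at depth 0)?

6 sits deepest: 9–8–16–15–5–18–6 — 6 edges from the root.

6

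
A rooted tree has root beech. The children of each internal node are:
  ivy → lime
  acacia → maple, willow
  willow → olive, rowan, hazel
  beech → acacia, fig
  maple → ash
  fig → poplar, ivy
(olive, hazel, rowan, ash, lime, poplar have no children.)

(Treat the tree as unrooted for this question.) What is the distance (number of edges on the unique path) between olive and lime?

6

The path is olive – willow – acacia – beech – fig – ivy – lime, which has 6 edges.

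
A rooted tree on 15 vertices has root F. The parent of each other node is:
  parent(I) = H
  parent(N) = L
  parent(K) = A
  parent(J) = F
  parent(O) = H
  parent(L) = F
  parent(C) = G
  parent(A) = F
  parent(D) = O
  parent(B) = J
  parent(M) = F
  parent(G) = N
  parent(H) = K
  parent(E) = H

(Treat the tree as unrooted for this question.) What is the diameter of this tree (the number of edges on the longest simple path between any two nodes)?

9

BFS from C reaches D last, at distance 9; BFS from D confirms no node is farther.
Path: C–G–N–L–F–A–K–H–O–D.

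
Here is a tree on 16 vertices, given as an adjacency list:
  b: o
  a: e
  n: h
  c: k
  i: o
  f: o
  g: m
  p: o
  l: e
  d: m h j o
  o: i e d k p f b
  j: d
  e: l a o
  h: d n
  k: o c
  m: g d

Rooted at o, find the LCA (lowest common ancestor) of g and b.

Ancestors of g (toward the root): g, m, d, o.
Ancestors of b: b, o.
The deepest node appearing in both lists is o.

o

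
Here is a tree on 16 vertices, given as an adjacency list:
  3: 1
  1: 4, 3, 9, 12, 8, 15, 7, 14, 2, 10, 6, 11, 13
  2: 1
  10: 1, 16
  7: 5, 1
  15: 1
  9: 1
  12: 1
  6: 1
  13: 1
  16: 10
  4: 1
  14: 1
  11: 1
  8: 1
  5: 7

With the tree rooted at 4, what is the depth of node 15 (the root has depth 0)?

4 – 1 – 15 — 2 edges.

2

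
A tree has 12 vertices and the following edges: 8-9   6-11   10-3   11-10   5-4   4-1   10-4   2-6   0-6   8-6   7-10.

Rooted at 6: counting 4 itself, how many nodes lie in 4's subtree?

4's subtree: {4, 5, 1}, size 3.

3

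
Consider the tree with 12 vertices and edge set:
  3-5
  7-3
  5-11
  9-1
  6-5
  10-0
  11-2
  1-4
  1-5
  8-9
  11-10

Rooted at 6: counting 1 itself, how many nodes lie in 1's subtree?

4

1's subtree: {1, 9, 4, 8}, size 4.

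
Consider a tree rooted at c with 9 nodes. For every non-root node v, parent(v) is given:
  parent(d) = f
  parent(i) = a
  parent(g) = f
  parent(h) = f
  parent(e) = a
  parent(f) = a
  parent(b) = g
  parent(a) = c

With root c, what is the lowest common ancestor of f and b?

f

f's ancestor chain is f, a, c and b's is b, g, f, a, c; they first meet at f.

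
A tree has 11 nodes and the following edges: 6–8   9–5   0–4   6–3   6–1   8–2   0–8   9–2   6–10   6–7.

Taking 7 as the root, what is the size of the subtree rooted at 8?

Descendants of 8 (including itself): 8, 2, 0, 9, 4, 5. That's 6.

6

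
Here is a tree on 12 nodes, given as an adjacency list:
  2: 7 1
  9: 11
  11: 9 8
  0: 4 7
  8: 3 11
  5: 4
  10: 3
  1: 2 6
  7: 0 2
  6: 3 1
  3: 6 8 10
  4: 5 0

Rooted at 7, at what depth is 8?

Climbing from 8 to the root: 8–3–6–1–2–7. That's 5 steps.

5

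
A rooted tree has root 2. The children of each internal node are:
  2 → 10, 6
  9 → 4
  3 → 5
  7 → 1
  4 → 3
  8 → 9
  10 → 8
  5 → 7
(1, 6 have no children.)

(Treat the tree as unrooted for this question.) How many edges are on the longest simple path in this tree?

9

Starting from 6, a farthest node is 1 at distance 9.
One longest path: 6–2–10–8–9–4–3–5–7–1.
So the diameter is 9.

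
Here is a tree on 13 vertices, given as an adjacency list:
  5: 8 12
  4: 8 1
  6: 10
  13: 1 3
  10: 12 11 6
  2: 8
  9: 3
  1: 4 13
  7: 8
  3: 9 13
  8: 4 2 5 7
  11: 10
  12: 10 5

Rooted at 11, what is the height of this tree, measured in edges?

9

A deepest node is 9, reached by 11-10-12-5-8-4-1-13-3-9.
That path has 9 edges, so the height is 9.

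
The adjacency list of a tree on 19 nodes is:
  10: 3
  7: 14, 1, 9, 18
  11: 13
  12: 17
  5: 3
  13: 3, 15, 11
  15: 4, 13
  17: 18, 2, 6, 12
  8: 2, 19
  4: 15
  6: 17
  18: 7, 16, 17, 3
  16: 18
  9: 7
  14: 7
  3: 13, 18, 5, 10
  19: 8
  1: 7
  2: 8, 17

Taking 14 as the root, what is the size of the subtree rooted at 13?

4

Descendants of 13 (including itself): 13, 15, 11, 4. That's 4.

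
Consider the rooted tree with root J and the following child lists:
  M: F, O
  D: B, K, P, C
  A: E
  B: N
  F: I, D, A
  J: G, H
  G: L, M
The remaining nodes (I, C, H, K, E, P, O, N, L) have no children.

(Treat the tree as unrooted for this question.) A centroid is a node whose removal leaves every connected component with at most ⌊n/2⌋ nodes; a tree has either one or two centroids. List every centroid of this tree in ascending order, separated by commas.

If F is removed the pieces have sizes 6, 6, 2, 1, all ≤ ⌊16/2⌋ = 8.
No neighbour of F does as well, so F is the unique centroid.

F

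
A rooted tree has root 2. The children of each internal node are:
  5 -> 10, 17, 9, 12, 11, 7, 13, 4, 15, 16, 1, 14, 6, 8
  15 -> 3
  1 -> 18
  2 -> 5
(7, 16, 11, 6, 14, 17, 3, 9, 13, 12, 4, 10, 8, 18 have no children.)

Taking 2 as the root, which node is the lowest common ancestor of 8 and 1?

5

8's ancestor chain is 8, 5, 2 and 1's is 1, 5, 2; they first meet at 5.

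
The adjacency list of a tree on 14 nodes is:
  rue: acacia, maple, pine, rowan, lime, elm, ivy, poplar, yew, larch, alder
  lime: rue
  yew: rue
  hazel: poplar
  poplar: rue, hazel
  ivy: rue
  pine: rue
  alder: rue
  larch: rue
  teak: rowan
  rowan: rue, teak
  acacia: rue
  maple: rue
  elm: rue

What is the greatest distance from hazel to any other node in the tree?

4

A farthest node from hazel is teak.
The path hazel–poplar–rue–rowan–teak has 4 edges.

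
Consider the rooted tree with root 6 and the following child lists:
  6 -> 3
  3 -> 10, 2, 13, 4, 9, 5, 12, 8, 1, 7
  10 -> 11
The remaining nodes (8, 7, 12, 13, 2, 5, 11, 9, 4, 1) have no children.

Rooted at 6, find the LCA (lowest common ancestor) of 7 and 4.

3

Ancestors of 7 (toward the root): 7, 3, 6.
Ancestors of 4: 4, 3, 6.
The deepest node appearing in both lists is 3.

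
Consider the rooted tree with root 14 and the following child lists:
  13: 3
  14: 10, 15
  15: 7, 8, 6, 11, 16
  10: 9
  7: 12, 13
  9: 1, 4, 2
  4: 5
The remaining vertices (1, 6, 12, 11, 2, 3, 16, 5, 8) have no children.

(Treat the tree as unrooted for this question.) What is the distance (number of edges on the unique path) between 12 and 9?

5

Walking from 12: 12–7–15–14–10–9. Length 5.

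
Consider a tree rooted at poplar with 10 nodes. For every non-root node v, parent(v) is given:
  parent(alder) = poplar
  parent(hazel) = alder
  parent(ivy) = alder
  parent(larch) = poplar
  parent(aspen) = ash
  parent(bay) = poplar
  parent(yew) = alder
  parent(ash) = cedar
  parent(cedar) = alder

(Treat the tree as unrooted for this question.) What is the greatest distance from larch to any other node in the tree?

Distances from larch peak at 5, attained at aspen.
larch-poplar-alder-cedar-ash-aspen

5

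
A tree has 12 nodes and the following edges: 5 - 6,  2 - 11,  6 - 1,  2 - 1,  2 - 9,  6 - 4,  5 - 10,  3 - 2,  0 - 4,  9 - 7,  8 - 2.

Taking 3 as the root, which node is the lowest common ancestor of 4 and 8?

4's ancestor chain is 4, 6, 1, 2, 3 and 8's is 8, 2, 3; they first meet at 2.

2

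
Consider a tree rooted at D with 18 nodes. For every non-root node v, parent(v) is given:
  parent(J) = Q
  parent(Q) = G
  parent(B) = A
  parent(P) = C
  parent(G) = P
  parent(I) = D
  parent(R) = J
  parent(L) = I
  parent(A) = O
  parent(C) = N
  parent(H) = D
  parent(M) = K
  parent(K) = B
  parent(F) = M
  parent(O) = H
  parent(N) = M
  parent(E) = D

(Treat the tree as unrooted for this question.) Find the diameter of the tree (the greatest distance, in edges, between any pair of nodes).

15

Starting from L, a farthest node is R at distance 15.
One longest path: L–I–D–H–O–A–B–K–M–N–C–P–G–Q–J–R.
So the diameter is 15.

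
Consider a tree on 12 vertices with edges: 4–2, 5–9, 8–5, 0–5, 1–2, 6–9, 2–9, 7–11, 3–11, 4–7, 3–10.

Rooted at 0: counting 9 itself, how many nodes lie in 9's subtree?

Descendants of 9 (including itself): 9, 6, 2, 1, 4, 7, 11, 3, 10. That's 9.

9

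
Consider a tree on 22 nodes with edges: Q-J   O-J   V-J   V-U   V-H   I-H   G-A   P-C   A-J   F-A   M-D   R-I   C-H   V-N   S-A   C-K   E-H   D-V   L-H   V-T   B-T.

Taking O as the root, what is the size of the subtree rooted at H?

The subtree rooted at H contains: H, E, I, C, L, R, P, K — 8 nodes.

8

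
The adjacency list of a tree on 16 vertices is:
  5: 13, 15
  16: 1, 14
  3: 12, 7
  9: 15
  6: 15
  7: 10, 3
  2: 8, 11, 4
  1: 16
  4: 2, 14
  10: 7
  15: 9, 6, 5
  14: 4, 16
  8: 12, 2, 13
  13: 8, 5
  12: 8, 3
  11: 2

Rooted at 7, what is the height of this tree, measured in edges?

8

1 sits deepest: 7 → 3 → 12 → 8 → 2 → 4 → 14 → 16 → 1 — 8 edges from the root.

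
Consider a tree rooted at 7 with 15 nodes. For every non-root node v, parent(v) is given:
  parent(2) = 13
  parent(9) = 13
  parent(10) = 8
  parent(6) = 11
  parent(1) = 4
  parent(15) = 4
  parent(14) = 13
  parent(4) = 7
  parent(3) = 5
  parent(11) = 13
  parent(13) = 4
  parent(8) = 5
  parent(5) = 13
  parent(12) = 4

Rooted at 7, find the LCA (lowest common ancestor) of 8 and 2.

13

Ancestors of 8 (toward the root): 8, 5, 13, 4, 7.
Ancestors of 2: 2, 13, 4, 7.
The deepest node appearing in both lists is 13.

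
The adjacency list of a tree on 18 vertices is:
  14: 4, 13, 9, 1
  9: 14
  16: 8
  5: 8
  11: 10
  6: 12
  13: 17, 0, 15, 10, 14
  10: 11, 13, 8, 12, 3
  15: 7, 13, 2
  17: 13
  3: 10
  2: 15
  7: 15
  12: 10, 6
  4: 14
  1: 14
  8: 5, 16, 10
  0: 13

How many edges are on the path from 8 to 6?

3

8 – 10 – 12 – 6: 3 edges.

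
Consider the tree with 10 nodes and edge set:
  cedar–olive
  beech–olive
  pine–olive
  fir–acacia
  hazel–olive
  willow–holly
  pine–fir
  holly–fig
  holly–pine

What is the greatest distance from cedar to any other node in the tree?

4

The node farthest from cedar is willow (acacia, fig also at distance 4), via cedar–olive–pine–holly–willow — 4 edges.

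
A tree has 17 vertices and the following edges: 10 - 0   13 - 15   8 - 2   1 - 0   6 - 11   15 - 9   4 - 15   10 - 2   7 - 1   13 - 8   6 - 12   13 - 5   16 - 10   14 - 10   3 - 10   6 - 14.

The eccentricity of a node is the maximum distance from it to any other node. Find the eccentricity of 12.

8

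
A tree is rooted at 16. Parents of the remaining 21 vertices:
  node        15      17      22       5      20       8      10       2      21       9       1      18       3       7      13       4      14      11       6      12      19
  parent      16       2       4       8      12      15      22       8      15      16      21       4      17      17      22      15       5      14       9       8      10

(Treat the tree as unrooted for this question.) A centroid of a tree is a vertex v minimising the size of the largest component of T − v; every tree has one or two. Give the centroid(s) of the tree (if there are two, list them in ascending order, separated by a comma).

Removing 15 splits the tree into components of sizes 10, 6, 3, 2; the largest is 10 ≤ ⌊22/2⌋ = 11.
Every other node leaves some component of size > 11, so the centroid is unique.

15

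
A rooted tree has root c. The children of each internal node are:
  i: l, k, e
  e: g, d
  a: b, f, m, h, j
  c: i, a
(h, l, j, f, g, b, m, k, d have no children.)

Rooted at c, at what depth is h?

Climbing from h to the root: h – a – c. That's 2 steps.

2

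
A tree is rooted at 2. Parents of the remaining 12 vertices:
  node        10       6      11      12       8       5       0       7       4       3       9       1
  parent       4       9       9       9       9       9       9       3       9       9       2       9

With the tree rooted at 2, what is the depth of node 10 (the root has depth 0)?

3

Path from 2 to 10: 2 – 9 – 4 – 10, which has 3 edges.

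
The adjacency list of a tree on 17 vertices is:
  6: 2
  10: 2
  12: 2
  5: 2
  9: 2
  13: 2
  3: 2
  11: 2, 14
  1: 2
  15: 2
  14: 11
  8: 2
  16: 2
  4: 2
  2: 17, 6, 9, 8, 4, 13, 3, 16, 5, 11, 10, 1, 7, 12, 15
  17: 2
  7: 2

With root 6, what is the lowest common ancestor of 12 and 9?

12's ancestor chain is 12, 2, 6 and 9's is 9, 2, 6; they first meet at 2.

2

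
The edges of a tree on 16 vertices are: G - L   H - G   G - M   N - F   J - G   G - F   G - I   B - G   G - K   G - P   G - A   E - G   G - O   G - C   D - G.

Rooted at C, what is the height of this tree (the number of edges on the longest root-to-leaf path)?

3

A deepest node is N, reached by C-G-F-N.
That path has 3 edges, so the height is 3.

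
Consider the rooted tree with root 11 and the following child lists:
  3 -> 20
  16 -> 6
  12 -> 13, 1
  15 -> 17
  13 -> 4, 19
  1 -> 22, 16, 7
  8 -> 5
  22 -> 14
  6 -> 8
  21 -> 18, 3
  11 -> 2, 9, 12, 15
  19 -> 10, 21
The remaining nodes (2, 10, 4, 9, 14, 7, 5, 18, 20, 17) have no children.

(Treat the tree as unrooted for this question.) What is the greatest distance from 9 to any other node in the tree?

A farthest node from 9 is 20 (5 also at distance 7).
The path 9 – 11 – 12 – 13 – 19 – 21 – 3 – 20 has 7 edges.

7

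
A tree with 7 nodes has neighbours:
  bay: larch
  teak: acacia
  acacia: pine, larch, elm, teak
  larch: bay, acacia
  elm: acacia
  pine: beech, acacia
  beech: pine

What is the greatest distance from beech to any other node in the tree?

4

A farthest node from beech is bay.
The path beech-pine-acacia-larch-bay has 4 edges.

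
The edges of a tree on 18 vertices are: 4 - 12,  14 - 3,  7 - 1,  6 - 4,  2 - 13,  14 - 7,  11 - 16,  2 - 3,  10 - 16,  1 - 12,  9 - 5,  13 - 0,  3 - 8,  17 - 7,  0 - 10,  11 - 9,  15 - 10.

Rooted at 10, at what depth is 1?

Path from 10 to 1: 10–0–13–2–3–14–7–1, which has 7 edges.

7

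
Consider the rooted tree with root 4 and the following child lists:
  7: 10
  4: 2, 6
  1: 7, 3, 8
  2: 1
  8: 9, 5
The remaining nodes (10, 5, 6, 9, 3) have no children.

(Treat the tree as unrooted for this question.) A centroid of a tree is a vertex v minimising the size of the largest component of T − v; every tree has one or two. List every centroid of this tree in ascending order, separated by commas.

1

Removing 1 splits the tree into components of sizes 3, 3, 2, 1; the largest is 3 ≤ ⌊10/2⌋ = 5.
Every other node leaves some component of size > 5, so the centroid is unique.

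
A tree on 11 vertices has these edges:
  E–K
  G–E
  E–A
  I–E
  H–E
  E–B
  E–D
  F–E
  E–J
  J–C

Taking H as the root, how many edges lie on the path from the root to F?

2

H → E → F — 2 edges.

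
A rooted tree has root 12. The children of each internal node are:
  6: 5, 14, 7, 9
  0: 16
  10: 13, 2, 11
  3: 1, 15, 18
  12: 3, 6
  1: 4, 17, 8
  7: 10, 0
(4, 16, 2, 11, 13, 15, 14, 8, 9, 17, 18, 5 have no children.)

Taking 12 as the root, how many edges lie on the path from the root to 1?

12 → 3 → 1 — 2 edges.

2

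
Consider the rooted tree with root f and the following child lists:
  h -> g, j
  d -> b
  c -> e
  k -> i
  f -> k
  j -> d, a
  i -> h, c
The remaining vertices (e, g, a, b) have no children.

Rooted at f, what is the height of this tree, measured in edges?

A deepest node is b, reached by f–k–i–h–j–d–b.
That path has 6 edges, so the height is 6.

6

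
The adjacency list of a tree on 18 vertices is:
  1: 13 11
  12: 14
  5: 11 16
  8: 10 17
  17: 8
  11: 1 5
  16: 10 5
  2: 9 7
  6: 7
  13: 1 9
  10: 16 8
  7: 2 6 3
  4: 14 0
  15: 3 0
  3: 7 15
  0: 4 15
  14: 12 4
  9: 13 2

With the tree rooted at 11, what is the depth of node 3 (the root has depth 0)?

Climbing from 3 to the root: 3 → 7 → 2 → 9 → 13 → 1 → 11. That's 6 steps.

6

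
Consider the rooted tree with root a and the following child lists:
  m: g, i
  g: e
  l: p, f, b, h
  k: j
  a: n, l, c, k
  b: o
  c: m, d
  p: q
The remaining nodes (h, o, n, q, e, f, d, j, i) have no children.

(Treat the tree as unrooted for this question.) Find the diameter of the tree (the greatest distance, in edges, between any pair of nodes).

BFS from e reaches q last, at distance 7; BFS from q confirms no node is farther.
Path: e-g-m-c-a-l-p-q.

7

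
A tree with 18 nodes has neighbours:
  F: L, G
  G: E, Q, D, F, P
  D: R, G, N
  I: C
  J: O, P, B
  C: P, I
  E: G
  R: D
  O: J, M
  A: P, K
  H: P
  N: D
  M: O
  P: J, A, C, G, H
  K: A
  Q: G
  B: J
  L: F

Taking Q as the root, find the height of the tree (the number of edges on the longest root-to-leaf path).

The longest root-to-leaf path is Q–G–P–J–O–M (5 edges).

5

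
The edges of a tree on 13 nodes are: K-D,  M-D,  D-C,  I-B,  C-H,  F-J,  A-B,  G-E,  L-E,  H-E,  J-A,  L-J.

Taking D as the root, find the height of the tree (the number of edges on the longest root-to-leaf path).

8

I sits deepest: D–C–H–E–L–J–A–B–I — 8 edges from the root.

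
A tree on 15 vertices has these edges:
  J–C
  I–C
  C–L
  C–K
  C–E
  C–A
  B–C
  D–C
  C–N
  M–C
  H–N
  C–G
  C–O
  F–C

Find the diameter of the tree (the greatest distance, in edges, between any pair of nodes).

3

Starting from H, a farthest node is O at distance 3.
One longest path: H – N – C – O.
So the diameter is 3.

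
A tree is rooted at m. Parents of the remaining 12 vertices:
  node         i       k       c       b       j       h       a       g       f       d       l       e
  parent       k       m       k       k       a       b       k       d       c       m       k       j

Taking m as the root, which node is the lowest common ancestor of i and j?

k

Path i→root: i k m; path j→root: j a k m.
First common node: k.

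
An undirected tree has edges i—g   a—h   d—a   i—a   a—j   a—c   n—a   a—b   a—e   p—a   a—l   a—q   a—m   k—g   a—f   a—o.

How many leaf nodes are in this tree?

Exactly 14 nodes have a single neighbour: b, c, d, e, f, h, j, k, l, m, n, o, p, q.

14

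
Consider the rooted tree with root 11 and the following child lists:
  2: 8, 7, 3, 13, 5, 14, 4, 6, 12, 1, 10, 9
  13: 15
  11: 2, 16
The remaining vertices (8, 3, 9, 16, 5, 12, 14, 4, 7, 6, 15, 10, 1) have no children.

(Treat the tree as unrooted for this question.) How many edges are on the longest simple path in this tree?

4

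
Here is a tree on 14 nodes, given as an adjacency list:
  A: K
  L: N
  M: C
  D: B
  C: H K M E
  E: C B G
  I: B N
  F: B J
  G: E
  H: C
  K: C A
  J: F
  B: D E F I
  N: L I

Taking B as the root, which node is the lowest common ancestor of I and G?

I's ancestor chain is I, B and G's is G, E, B; they first meet at B.

B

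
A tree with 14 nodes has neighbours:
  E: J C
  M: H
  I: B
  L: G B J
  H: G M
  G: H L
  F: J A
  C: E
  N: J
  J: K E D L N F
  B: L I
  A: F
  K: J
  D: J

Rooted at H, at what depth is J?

H–G–L–J — 3 edges.

3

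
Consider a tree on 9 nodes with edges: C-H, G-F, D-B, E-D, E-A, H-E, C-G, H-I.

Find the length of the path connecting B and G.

5

B - D - E - H - C - G: 5 edges.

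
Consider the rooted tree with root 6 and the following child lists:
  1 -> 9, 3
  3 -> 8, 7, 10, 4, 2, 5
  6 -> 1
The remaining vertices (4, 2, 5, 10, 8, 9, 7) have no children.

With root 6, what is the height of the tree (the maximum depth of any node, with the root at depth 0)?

3

The longest root-to-leaf path is 6 → 1 → 3 → 5 (3 edges).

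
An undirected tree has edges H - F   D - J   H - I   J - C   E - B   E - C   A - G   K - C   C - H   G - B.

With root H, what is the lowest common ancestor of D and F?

Ancestors of D (toward the root): D, J, C, H.
Ancestors of F: F, H.
The deepest node appearing in both lists is H.

H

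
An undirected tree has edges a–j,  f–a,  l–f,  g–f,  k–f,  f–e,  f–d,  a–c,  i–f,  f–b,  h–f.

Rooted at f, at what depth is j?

Climbing from j to the root: j → a → f. That's 2 steps.

2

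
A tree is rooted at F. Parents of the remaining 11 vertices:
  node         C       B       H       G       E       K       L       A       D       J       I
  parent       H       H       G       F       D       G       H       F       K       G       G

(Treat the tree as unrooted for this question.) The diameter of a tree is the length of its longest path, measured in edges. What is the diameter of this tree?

BFS from E reaches C last, at distance 5; BFS from C confirms no node is farther.
Path: E – D – K – G – H – C.

5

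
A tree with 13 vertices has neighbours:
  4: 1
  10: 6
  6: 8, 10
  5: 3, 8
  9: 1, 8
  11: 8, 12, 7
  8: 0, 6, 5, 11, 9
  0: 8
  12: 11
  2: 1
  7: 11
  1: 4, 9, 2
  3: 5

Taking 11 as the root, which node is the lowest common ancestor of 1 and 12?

11

Path 1→root: 1 9 8 11; path 12→root: 12 11.
First common node: 11.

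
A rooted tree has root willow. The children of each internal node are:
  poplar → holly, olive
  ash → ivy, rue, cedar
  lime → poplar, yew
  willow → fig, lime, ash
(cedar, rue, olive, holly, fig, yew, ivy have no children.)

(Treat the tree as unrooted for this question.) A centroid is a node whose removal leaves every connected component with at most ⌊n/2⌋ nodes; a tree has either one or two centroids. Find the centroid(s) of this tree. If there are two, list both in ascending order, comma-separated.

willow

Delete willow: the remaining components have sizes 5, 4, 1. Max 5 ≤ 5, so willow is a centroid.
No neighbour of willow does as well, so willow is the unique centroid.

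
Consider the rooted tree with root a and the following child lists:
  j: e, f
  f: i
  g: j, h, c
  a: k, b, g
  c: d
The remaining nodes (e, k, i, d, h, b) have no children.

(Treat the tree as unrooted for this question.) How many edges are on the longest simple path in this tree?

BFS from b reaches i last, at distance 5; BFS from i confirms no node is farther.
Path: b – a – g – j – f – i.

5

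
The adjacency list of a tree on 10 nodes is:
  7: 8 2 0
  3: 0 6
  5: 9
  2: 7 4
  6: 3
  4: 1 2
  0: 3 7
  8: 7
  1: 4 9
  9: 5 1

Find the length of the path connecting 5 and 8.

6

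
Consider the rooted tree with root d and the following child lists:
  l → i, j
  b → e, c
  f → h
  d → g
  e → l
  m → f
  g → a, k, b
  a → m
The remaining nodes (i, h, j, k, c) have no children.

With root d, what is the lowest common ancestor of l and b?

b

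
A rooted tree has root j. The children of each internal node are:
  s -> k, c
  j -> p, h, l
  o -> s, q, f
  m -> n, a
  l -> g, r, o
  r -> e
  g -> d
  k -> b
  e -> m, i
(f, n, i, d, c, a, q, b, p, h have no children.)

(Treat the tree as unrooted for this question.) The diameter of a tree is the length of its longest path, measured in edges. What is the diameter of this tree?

Starting from b, a farthest node is a at distance 8.
One longest path: b - k - s - o - l - r - e - m - a.
So the diameter is 8.

8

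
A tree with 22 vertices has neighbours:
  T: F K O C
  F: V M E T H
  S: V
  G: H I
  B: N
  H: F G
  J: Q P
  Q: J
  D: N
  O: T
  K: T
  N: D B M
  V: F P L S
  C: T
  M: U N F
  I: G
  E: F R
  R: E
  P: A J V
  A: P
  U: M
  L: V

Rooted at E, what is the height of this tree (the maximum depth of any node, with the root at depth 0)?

5

A deepest node is Q, reached by E – F – V – P – J – Q.
That path has 5 edges, so the height is 5.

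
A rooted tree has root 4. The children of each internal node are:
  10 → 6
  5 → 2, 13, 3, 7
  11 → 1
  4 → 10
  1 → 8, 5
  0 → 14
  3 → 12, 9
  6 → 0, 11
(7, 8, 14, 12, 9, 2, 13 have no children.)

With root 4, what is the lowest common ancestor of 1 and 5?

1's ancestor chain is 1, 11, 6, 10, 4 and 5's is 5, 1, 11, 6, 10, 4; they first meet at 1.

1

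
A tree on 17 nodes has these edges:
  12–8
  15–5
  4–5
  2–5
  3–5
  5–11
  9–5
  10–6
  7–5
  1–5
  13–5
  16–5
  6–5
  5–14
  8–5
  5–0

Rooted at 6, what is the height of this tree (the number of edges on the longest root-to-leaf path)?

3

The longest root-to-leaf path is 6 – 5 – 8 – 12 (3 edges).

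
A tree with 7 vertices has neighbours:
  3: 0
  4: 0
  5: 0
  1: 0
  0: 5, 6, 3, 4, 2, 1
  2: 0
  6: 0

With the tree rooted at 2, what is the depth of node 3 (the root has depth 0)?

2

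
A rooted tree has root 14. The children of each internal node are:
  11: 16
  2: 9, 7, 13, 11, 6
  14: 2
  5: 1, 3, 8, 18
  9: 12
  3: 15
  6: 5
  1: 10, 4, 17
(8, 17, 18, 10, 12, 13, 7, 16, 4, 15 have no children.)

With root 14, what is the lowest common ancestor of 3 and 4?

5

Ancestors of 3 (toward the root): 3, 5, 6, 2, 14.
Ancestors of 4: 4, 1, 5, 6, 2, 14.
The deepest node appearing in both lists is 5.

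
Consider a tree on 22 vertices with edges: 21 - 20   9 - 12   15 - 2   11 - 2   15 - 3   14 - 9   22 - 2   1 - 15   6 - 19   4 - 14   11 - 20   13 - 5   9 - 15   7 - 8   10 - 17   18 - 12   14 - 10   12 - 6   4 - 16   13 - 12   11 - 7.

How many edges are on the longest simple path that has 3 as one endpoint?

The node farthest from 3 is 16 (17, 8, 5, 19, 21 also at distance 5), via 3-15-9-14-4-16 — 5 edges.

5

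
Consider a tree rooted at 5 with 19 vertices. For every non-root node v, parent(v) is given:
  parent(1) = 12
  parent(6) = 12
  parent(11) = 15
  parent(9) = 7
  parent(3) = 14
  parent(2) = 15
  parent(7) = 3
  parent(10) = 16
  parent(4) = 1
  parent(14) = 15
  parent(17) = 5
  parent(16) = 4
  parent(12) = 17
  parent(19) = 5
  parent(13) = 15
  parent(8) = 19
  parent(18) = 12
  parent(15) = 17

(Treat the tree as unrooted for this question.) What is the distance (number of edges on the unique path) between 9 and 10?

10

The path is 9 – 7 – 3 – 14 – 15 – 17 – 12 – 1 – 4 – 16 – 10, which has 10 edges.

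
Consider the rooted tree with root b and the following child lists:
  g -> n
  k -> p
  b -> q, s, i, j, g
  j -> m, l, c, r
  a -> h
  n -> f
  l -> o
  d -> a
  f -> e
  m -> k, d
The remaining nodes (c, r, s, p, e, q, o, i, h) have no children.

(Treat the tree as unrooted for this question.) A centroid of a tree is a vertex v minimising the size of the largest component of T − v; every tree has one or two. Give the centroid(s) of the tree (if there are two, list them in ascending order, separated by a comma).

j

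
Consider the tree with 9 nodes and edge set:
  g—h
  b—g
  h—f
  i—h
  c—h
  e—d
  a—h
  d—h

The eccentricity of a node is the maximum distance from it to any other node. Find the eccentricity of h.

2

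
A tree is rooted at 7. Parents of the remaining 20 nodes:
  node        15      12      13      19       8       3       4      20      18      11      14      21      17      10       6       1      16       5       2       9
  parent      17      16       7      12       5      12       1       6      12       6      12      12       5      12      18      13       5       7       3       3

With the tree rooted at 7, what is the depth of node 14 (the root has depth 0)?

4

7–5–16–12–14 — 4 edges.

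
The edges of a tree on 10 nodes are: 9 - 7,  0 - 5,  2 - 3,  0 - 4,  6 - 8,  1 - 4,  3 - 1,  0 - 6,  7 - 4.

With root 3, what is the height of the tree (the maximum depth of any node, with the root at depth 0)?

The longest root-to-leaf path is 3 – 1 – 4 – 0 – 6 – 8 (5 edges).

5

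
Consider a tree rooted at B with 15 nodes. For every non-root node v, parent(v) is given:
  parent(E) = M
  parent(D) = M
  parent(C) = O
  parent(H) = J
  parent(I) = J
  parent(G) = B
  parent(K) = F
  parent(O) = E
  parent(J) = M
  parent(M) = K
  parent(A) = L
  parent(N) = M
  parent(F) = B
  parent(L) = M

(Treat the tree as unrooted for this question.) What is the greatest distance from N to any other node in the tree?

5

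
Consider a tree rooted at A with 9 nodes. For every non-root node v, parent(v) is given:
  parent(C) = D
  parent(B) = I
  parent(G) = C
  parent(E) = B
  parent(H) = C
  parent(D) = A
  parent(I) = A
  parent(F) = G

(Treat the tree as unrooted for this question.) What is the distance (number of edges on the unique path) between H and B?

5

Walking from H: H – C – D – A – I – B. Length 5.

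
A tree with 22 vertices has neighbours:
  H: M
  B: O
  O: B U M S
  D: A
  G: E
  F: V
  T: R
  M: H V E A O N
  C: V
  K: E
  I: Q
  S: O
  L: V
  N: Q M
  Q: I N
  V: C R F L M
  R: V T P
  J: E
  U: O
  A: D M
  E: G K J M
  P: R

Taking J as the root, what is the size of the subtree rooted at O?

Descendants of O (including itself): O, S, B, U. That's 4.

4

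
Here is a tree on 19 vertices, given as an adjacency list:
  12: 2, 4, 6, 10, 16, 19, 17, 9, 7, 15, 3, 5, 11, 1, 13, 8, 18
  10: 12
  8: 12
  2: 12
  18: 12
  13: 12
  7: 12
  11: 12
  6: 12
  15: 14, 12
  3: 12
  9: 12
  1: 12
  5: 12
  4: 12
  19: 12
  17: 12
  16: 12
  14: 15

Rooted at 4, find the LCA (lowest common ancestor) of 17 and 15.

17's ancestor chain is 17, 12, 4 and 15's is 15, 12, 4; they first meet at 12.

12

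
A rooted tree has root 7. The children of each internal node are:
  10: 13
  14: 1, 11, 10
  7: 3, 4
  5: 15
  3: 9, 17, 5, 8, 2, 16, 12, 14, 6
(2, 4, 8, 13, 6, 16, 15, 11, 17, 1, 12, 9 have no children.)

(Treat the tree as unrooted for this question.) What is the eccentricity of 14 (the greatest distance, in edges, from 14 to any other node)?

3

The node farthest from 14 is 4 (15 also at distance 3), via 14 – 3 – 7 – 4 — 3 edges.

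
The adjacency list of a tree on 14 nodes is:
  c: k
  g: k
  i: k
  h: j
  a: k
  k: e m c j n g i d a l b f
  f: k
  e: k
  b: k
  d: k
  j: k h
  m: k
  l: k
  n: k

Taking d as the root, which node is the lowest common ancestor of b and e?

k

Path b→root: b k d; path e→root: e k d.
First common node: k.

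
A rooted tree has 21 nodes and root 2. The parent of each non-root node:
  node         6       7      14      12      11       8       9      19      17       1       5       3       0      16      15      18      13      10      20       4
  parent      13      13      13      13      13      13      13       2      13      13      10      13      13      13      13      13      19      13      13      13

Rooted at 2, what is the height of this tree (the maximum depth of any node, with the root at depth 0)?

4

A deepest node is 5, reached by 2 → 19 → 13 → 10 → 5.
That path has 4 edges, so the height is 4.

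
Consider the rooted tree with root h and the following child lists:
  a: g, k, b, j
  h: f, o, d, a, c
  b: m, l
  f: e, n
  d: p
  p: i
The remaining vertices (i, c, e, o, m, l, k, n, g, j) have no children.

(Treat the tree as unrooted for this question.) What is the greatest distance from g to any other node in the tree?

5

The node farthest from g is i, via g – a – h – d – p – i — 5 edges.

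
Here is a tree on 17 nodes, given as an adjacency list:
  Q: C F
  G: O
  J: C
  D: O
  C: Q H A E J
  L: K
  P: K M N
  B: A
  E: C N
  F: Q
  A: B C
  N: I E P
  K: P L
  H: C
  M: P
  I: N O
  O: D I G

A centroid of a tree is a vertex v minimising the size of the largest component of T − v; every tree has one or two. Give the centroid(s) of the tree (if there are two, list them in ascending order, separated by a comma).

If N is removed the pieces have sizes 8, 4, 4, all ≤ ⌊17/2⌋ = 8.
No neighbour of N does as well, so N is the unique centroid.

N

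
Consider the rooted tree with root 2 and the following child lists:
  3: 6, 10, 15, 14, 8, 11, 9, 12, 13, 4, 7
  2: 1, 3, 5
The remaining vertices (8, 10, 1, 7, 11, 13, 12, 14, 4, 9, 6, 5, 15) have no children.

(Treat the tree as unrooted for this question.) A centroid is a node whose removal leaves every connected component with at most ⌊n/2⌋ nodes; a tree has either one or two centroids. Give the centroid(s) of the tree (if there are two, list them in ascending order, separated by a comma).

Delete 3: the remaining components have sizes 3, 1, 1, 1, 1, 1, 1, 1, 1, 1, 1, 1. Max 3 ≤ 7, so 3 is a centroid.
Every other node leaves some component of size > 7, so the centroid is unique.

3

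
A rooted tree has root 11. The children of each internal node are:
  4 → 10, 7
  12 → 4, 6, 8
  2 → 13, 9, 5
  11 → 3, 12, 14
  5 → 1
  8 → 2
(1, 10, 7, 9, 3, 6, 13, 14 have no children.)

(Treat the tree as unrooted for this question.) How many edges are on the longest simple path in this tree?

6

Starting from 7, a farthest node is 1 at distance 6.
One longest path: 7 – 4 – 12 – 8 – 2 – 5 – 1.
So the diameter is 6.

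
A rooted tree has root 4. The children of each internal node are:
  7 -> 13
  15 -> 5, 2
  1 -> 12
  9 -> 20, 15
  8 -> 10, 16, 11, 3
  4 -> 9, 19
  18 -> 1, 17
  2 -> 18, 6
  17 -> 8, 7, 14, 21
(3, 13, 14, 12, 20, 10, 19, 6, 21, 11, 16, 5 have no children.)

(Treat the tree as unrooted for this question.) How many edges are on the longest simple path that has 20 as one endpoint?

7

A farthest node from 20 is 13 (11, 16, 3, 10 also at distance 7).
The path 20-9-15-2-18-17-7-13 has 7 edges.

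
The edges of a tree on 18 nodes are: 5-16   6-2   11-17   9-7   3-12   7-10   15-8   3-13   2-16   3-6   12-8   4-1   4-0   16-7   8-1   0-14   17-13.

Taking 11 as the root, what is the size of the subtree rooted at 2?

6

Descendants of 2 (including itself): 2, 16, 5, 7, 9, 10. That's 6.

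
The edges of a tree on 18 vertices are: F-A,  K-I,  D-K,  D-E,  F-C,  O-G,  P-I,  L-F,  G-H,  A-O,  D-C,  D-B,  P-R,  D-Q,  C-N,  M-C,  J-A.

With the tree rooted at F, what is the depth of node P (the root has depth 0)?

Path from F to P: F–C–D–K–I–P, which has 5 edges.

5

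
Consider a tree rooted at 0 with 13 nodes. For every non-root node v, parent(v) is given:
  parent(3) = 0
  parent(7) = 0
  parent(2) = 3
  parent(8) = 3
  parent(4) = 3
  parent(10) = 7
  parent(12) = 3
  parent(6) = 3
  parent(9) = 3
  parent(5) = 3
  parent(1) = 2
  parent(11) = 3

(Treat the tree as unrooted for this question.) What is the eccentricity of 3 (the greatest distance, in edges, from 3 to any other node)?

A farthest node from 3 is 10.
The path 3–0–7–10 has 3 edges.

3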